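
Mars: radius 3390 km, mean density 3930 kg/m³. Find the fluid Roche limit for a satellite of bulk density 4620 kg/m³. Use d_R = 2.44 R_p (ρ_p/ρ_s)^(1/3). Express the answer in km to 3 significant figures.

7840 km

d_R = 2.44 × 3390 km × (3930/4620)^(1/3)
    = 7840 km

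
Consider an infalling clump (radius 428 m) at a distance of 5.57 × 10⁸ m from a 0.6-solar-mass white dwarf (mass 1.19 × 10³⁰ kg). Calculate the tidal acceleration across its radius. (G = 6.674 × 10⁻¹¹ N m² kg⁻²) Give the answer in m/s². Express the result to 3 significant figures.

3.93 × 10⁻⁴ m/s²

Δa = 2GMr/d³
   = 2 × (6.674 × 10⁻¹¹) × (1.19 × 10³⁰) × (428) / (5.57 × 10⁸)³
   = 3.93 × 10⁻⁴ m/s²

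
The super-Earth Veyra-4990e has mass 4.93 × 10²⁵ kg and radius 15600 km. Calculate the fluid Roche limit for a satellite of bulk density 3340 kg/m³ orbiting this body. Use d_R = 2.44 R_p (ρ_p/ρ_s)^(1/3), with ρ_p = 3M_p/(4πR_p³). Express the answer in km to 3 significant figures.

ρ_p = 3M_p/(4πR_p³) = 3 × (4.93 × 10²⁵) / (4π × (1.56 × 10⁷ m)³) = 3100 kg/m³
d_R = 2.44 × 15600 km × (3100/3340)^(1/3)
    = 37100 km

37100 km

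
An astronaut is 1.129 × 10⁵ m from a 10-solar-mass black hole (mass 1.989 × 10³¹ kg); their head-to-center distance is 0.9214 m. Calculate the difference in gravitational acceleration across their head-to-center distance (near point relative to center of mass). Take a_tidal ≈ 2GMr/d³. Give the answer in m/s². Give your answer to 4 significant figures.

1.700 × 10⁶ m/s²

Since r ≪ d, expand the inverse-square field across one radius to get the leading 2GMr/d³ term.
Δa = 2GMr/d³
   = 2 × (6.674 × 10⁻¹¹) × (1.989 × 10³¹) × (0.9214) / (1.129 × 10⁵)³
   = 1.700 × 10⁶ m/s²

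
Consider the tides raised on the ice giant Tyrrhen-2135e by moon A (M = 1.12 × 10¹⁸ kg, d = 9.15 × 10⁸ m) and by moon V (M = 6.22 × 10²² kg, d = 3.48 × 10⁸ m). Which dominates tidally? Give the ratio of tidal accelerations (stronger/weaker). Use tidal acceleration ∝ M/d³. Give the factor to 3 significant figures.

Moon V, by a factor of ≈ 1.01 × 10⁶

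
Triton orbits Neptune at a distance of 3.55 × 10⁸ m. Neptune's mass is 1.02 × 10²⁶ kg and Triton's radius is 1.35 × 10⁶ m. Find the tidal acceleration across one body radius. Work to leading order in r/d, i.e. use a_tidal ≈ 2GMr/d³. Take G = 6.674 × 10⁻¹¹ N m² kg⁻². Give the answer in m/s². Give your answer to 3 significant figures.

4.11 × 10⁻⁴ m/s²

The tidal stretch is the gradient of GM/d² times the body's extent r, hence the 1/d³ dependence.
a_tidal = 2GMr/d³
        = 2 × (6.674 × 10⁻¹¹) × (1.02 × 10²⁶) × (1.35 × 10⁶) / (3.55 × 10⁸)³
        = 4.11 × 10⁻⁴ m/s²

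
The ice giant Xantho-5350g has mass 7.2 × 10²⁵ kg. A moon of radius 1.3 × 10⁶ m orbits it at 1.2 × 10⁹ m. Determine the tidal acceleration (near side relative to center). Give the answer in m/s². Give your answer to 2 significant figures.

7.2 × 10⁻⁶ m/s²

Δg = 2GMr/d³
   = 2 × (6.674 × 10⁻¹¹) × (7.2 × 10²⁵) × (1.3 × 10⁶) / (1.2 × 10⁹)³
   = 7.2 × 10⁻⁶ m/s²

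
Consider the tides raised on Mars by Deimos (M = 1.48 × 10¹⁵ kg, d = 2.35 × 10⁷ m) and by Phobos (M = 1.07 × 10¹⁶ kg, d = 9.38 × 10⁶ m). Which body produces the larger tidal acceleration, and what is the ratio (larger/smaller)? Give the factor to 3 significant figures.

Phobos, by a factor of ≈ 114

Tidal stretch scales as M/d³; compute that for each body.
Deimos: (1.48 × 10¹⁵) / (2.35 × 10⁷)³ = 1.140 × 10⁻⁷
Phobos: (1.07 × 10¹⁶) / (9.38 × 10⁶)³ = 1.297 × 10⁻⁵
Ratio (larger/smaller) = 114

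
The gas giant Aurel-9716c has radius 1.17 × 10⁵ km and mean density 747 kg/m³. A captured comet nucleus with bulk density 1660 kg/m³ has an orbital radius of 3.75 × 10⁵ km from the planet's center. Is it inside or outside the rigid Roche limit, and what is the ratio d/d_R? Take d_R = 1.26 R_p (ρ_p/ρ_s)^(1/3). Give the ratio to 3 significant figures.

d_R = 1.26 × (1.17 × 10⁵ km) × (747/1660)^(1/3) = 1.130 × 10⁵ km
d/d_R = (3.75 × 10⁵) / (1.130 × 10⁵) = 3.32
Since d/d_R > 1, the body is outside the Roche limit.

outside; d/d_R ≈ 3.32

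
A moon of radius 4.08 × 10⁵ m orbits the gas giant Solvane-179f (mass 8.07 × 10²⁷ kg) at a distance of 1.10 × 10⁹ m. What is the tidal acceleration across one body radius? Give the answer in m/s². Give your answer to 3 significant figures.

3.30 × 10⁻⁴ m/s²

a_tidal = 2GMr/d³
        = 2 × (6.674 × 10⁻¹¹) × (8.07 × 10²⁷) × (4.08 × 10⁵) / (1.10 × 10⁹)³
        = 3.30 × 10⁻⁴ m/s²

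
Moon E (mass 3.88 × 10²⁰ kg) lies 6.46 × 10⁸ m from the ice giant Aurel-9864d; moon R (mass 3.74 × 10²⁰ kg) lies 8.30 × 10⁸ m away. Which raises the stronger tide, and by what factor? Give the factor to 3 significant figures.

Moon E, by a factor of ≈ 2.20

Tidal acceleration ∝ M/d³, so compare M/d³ for each.
Moon E: (3.88 × 10²⁰) / (6.46 × 10⁸)³ = 1.439 × 10⁻⁶
Moon R: (3.74 × 10²⁰) / (8.30 × 10⁸)³ = 6.541 × 10⁻⁷
Ratio (larger/smaller) = 2.20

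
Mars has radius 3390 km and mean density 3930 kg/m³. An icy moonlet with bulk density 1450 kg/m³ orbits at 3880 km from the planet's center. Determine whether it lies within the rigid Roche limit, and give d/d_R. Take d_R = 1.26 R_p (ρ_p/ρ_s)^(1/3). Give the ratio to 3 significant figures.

d_R = 1.26 × (3390 km) × (3930/1450)^(1/3) = 5955 km
d/d_R = (3880) / (5955) = 0.652
Since d/d_R < 1, the body is inside the Roche limit.

inside; d/d_R ≈ 0.652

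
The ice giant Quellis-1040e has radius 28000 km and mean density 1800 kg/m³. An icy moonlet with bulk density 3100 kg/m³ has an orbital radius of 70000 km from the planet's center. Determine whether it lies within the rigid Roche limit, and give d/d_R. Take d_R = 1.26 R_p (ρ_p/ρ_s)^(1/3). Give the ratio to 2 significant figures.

outside; d/d_R ≈ 2.4

d_R = 1.26 × (28000 km) × (1800/3100)^(1/3) = 29430 km
d/d_R = (70000) / (29430) = 2.4
Since d/d_R > 1, the body is outside the Roche limit.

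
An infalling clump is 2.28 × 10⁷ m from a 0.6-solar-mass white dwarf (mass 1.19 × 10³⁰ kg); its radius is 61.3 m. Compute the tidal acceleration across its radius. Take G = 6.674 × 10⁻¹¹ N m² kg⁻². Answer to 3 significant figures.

Since r ≪ d, expand the inverse-square field across one radius to get the leading 2GMr/d³ term.
Δa = 2GMr/d³
   = 2 × (6.674 × 10⁻¹¹) × (1.19 × 10³⁰) × (61.3) / (2.28 × 10⁷)³
   = 8.22 × 10⁻¹ m/s²

8.22 × 10⁻¹ m/s²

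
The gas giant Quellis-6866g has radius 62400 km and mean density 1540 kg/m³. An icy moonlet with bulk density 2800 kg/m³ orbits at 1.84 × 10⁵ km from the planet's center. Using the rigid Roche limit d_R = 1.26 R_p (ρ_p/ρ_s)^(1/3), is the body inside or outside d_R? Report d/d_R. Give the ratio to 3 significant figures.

outside; d/d_R ≈ 2.86

d_R = 1.26 × (62400 km) × (1540/2800)^(1/3) = 64420 km
d/d_R = (1.84 × 10⁵) / (64420) = 2.86
Since d/d_R > 1, the body is outside the Roche limit.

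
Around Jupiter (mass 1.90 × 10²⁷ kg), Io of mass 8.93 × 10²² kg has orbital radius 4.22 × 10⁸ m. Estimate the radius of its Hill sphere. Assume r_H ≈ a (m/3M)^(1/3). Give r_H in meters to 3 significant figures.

1.06 × 10⁷ m

r_H ≈ a (m/3M)^(1/3)
    = (4.22 × 10⁸) × (8.93 × 10²² / (3 × 1.90 × 10²⁷))^(1/3)
    = 1.06 × 10⁷ m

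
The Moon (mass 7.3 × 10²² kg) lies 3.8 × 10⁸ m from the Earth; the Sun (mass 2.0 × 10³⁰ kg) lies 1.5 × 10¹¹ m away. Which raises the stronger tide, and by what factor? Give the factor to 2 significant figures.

The Moon, by a factor of ≈ 2.2

Compare M/d³ for the two perturbers:
The Moon: (7.3 × 10²²) / (3.8 × 10⁸)³ = 1.330 × 10⁻³
The Sun: (2.0 × 10³⁰) / (1.5 × 10¹¹)³ = 5.926 × 10⁻⁴
Ratio (larger/smaller) = 2.2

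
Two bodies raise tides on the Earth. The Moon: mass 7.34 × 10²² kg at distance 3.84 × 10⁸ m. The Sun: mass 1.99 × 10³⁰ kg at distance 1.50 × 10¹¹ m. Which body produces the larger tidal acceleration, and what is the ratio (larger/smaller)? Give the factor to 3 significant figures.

The Moon, by a factor of ≈ 2.20

The tide-raising term goes as M/d³ (the gradient of a 1/d² field).
The Moon: (7.34 × 10²²) / (3.84 × 10⁸)³ = 1.296 × 10⁻³
The Sun: (1.99 × 10³⁰) / (1.50 × 10¹¹)³ = 5.896 × 10⁻⁴
Ratio (larger/smaller) = 2.20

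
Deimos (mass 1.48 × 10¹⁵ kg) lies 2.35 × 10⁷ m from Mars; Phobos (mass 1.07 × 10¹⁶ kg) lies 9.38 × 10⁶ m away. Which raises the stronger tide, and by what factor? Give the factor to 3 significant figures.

Phobos, by a factor of ≈ 114

Compare M/d³ for the two perturbers:
Deimos: (1.48 × 10¹⁵) / (2.35 × 10⁷)³ = 1.140 × 10⁻⁷
Phobos: (1.07 × 10¹⁶) / (9.38 × 10⁶)³ = 1.297 × 10⁻⁵
Ratio (larger/smaller) = 114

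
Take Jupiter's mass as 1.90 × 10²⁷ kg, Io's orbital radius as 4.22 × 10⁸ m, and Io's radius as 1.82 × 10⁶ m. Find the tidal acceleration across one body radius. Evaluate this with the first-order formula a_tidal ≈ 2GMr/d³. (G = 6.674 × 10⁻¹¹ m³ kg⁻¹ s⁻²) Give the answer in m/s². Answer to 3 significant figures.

6.14 × 10⁻³ m/s²

Δg = 2GMr/d³
   = 2 × (6.674 × 10⁻¹¹) × (1.90 × 10²⁷) × (1.82 × 10⁶) / (4.22 × 10⁸)³
   = 6.14 × 10⁻³ m/s²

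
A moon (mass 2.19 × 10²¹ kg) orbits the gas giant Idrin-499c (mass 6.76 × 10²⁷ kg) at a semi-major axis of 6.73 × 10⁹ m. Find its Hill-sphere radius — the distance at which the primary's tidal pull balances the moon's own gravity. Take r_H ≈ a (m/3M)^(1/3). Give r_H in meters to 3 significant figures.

3.20 × 10⁷ m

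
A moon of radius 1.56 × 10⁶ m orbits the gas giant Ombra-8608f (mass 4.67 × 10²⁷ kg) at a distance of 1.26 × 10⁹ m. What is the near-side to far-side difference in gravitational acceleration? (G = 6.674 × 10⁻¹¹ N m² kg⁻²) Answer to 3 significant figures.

9.72 × 10⁻⁴ m/s²

Differencing GM/(d−r)² and GM/(d+r)² to first order in r/d gives 4GMr/d³.
a_tidal = 4GMr/d³
        = 4 × (6.674 × 10⁻¹¹) × (4.67 × 10²⁷) × (1.56 × 10⁶) / (1.26 × 10⁹)³
        = 9.72 × 10⁻⁴ m/s²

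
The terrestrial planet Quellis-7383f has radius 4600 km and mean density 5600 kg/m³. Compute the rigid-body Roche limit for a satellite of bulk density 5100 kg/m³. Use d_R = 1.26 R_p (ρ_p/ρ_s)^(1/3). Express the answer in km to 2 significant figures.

6000 km

d_R = 1.26 × 4600 km × (5600/5100)^(1/3)
    = 6000 km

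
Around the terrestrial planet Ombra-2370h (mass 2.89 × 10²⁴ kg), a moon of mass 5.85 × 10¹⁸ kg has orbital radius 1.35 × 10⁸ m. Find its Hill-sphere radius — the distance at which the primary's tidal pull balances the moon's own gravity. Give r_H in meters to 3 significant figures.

r_H ≈ a (m/3M)^(1/3)
    = (1.35 × 10⁸) × (5.85 × 10¹⁸ / (3 × 2.89 × 10²⁴))^(1/3)
    = 1.18 × 10⁶ m

1.18 × 10⁶ m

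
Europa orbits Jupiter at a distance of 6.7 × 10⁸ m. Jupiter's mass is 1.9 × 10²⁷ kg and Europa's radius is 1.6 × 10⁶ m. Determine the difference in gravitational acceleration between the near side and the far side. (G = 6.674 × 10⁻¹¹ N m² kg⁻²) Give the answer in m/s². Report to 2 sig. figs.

a_tidal = 4GMr/d³
        = 4 × (6.674 × 10⁻¹¹) × (1.9 × 10²⁷) × (1.6 × 10⁶) / (6.7 × 10⁸)³
        = 2.7 × 10⁻³ m/s²

2.7 × 10⁻³ m/s²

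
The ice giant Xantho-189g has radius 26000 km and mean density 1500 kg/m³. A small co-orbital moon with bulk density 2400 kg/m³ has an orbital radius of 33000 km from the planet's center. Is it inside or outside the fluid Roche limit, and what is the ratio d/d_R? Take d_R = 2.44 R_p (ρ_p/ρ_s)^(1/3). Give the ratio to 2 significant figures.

inside; d/d_R ≈ 0.61

d_R = 2.44 × (26000 km) × (1500/2400)^(1/3) = 54240 km
d/d_R = (33000) / (54240) = 0.61
Since d/d_R < 1, the body is inside the Roche limit.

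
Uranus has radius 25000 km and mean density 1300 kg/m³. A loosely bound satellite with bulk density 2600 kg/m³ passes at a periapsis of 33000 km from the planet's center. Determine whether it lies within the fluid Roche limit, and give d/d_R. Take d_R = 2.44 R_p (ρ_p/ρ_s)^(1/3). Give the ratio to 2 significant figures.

inside; d/d_R ≈ 0.68

d_R = 2.44 × (25000 km) × (1300/2600)^(1/3) = 48420 km
d/d_R = (33000) / (48420) = 0.68
Since d/d_R < 1, the body is inside the Roche limit.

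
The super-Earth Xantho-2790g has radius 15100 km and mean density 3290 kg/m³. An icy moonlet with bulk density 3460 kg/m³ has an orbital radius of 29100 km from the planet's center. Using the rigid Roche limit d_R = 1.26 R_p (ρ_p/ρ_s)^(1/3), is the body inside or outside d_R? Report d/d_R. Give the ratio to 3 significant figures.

outside; d/d_R ≈ 1.56

d_R = 1.26 × (15100 km) × (3290/3460)^(1/3) = 18710 km
d/d_R = (29100) / (18710) = 1.56
Since d/d_R > 1, the body is outside the Roche limit.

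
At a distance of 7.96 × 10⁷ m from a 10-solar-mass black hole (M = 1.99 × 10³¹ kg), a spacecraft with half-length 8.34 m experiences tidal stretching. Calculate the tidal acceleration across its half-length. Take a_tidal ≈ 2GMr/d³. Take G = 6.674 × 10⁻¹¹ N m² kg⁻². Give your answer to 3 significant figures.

4.39 × 10⁻² m/s²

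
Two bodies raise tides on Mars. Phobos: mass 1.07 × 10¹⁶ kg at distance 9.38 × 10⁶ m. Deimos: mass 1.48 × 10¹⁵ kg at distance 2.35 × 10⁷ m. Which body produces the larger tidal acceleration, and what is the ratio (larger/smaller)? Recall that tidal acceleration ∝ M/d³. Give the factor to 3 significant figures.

Tidal acceleration ∝ M/d³, so compare M/d³ for each.
Phobos: (1.07 × 10¹⁶) / (9.38 × 10⁶)³ = 1.297 × 10⁻⁵
Deimos: (1.48 × 10¹⁵) / (2.35 × 10⁷)³ = 1.140 × 10⁻⁷
Ratio (larger/smaller) = 114

Phobos, by a factor of ≈ 114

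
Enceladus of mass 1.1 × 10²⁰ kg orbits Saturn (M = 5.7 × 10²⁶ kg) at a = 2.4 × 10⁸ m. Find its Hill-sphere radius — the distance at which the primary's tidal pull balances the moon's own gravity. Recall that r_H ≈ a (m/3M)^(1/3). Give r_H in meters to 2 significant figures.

r_H ≈ a (m/3M)^(1/3)
    = (2.4 × 10⁸) × (1.1 × 10²⁰ / (3 × 5.7 × 10²⁶))^(1/3)
    = 9.6 × 10⁵ m

9.6 × 10⁵ m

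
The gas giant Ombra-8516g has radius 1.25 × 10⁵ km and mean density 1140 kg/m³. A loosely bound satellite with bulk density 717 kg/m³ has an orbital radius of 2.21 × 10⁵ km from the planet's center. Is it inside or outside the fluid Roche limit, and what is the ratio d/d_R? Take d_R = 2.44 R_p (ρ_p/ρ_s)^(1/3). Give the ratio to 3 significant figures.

inside; d/d_R ≈ 0.621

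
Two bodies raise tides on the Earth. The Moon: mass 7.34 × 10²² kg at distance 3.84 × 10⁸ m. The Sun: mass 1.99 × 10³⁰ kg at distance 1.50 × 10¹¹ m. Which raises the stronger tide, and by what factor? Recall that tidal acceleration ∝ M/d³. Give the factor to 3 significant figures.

The tide-raising term goes as M/d³ (the gradient of a 1/d² field).
The Moon: (7.34 × 10²²) / (3.84 × 10⁸)³ = 1.296 × 10⁻³
The Sun: (1.99 × 10³⁰) / (1.50 × 10¹¹)³ = 5.896 × 10⁻⁴
Ratio (larger/smaller) = 2.20

The Moon, by a factor of ≈ 2.20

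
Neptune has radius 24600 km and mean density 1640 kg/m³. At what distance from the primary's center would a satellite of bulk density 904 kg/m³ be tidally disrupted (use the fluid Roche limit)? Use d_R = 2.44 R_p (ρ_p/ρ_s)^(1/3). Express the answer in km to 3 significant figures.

d_R = 2.44 × 24600 km × (1640/904)^(1/3)
    = 73200 km

73200 km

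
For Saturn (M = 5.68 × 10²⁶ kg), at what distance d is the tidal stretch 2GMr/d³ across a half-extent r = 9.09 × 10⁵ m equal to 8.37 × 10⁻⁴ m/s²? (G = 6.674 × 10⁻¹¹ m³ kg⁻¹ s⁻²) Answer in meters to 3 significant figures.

4.35 × 10⁸ m

2GMr/d³ = a_tidal  ⇒  d = (2GMr / a_tidal)^(1/3)
d = (2 × 6.674×10⁻¹¹ × (5.68 × 10²⁶) × (9.09 × 10⁵) / (8.37 × 10⁻⁴))^(1/3)
  = 4.35 × 10⁸ m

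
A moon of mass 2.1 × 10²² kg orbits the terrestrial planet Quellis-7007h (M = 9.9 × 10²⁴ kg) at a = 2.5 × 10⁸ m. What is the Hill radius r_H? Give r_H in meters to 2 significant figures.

2.2 × 10⁷ m

r_H ≈ a (m/3M)^(1/3)
    = (2.5 × 10⁸) × (2.1 × 10²² / (3 × 9.9 × 10²⁴))^(1/3)
    = 2.2 × 10⁷ m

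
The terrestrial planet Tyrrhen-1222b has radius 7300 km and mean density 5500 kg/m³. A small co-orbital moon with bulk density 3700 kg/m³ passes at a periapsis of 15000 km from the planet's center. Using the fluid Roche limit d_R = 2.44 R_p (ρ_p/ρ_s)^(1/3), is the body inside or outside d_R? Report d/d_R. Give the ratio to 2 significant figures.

inside; d/d_R ≈ 0.74

d_R = 2.44 × (7300 km) × (5500/3700)^(1/3) = 20330 km
d/d_R = (15000) / (20330) = 0.74
Since d/d_R < 1, the body is inside the Roche limit.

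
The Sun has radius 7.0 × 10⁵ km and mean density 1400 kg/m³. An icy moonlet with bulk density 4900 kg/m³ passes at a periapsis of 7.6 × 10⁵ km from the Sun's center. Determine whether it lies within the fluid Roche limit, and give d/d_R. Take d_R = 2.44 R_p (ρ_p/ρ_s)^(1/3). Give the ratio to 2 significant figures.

inside; d/d_R ≈ 0.68

d_R = 2.44 × (7.0 × 10⁵ km) × (1400/4900)^(1/3) = 1.125 × 10⁶ km
d/d_R = (7.6 × 10⁵) / (1.125 × 10⁶) = 0.68
Since d/d_R < 1, the body is inside the Roche limit.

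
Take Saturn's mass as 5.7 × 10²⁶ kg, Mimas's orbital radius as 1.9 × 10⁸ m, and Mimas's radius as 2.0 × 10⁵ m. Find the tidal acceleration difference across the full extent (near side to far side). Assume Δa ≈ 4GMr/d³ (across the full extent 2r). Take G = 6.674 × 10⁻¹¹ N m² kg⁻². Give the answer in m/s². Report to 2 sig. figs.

4.4 × 10⁻³ m/s²

a_tidal = 4GMr/d³
        = 4 × (6.674 × 10⁻¹¹) × (5.7 × 10²⁶) × (2.0 × 10⁵) / (1.9 × 10⁸)³
        = 4.4 × 10⁻³ m/s²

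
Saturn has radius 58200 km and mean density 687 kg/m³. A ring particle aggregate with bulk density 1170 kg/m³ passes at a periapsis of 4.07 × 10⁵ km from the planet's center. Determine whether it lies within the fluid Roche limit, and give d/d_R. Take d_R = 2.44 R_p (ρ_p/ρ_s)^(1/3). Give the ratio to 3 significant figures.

outside; d/d_R ≈ 3.42

d_R = 2.44 × (58200 km) × (687/1170)^(1/3) = 1.189 × 10⁵ km
d/d_R = (4.07 × 10⁵) / (1.189 × 10⁵) = 3.42
Since d/d_R > 1, the body is outside the Roche limit.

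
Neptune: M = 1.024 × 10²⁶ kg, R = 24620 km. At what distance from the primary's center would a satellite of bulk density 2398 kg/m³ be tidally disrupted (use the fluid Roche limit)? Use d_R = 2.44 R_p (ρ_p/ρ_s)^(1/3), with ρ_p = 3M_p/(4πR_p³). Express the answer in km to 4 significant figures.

52910 km

ρ_p = 3M_p/(4πR_p³) = 3 × (1.024 × 10²⁶) / (4π × (2.462 × 10⁷ m)³) = 1638 kg/m³
d_R = 2.44 × 24620 km × (1638/2398)^(1/3)
    = 52910 km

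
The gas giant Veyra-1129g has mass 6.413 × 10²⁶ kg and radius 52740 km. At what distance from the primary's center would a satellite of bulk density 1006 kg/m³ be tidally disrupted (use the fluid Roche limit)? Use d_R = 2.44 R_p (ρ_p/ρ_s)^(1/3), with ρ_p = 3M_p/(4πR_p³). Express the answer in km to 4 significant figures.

1.303 × 10⁵ km

ρ_p = 3M_p/(4πR_p³) = 3 × (6.413 × 10²⁶) / (4π × (5.274 × 10⁷ m)³) = 1044 kg/m³
d_R = 2.44 × 52740 km × (1044/1006)^(1/3)
    = 1.303 × 10⁵ km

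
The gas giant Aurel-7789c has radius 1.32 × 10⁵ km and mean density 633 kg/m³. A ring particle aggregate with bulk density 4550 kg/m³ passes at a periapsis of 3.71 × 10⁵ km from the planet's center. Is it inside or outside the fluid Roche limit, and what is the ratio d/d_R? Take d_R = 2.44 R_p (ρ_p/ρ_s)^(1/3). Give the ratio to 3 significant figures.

outside; d/d_R ≈ 2.22

d_R = 2.44 × (1.32 × 10⁵ km) × (633/4550)^(1/3) = 1.669 × 10⁵ km
d/d_R = (3.71 × 10⁵) / (1.669 × 10⁵) = 2.22
Since d/d_R > 1, the body is outside the Roche limit.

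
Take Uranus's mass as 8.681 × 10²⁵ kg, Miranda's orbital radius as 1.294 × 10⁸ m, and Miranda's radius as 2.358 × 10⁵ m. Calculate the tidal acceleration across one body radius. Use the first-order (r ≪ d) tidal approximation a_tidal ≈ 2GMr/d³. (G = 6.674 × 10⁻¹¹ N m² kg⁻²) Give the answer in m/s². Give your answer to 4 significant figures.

Since r ≪ d, expand the inverse-square field across one radius to get the leading 2GMr/d³ term.
a_tidal = 2GMr/d³
        = 2 × (6.674 × 10⁻¹¹) × (8.681 × 10²⁵) × (2.358 × 10⁵) / (1.294 × 10⁸)³
        = 1.261 × 10⁻³ m/s²

1.261 × 10⁻³ m/s²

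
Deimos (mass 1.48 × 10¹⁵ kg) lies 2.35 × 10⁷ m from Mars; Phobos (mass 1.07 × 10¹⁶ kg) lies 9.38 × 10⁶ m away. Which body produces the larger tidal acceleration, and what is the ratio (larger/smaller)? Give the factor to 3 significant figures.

Phobos, by a factor of ≈ 114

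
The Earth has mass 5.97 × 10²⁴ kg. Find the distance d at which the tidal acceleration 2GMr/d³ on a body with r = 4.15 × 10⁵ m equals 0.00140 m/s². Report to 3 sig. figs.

2GMr/d³ = a_tidal  ⇒  d = (2GMr / a_tidal)^(1/3)
d = (2 × 6.674×10⁻¹¹ × (5.97 × 10²⁴) × (4.15 × 10⁵) / (0.00140))^(1/3)
  = 6.18 × 10⁷ m

6.18 × 10⁷ m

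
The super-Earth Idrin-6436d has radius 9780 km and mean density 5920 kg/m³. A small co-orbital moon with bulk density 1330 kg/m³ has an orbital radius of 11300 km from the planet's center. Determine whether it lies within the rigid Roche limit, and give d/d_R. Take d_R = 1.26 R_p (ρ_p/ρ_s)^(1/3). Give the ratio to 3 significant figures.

inside; d/d_R ≈ 0.557

d_R = 1.26 × (9780 km) × (5920/1330)^(1/3) = 20270 km
d/d_R = (11300) / (20270) = 0.557
Since d/d_R < 1, the body is inside the Roche limit.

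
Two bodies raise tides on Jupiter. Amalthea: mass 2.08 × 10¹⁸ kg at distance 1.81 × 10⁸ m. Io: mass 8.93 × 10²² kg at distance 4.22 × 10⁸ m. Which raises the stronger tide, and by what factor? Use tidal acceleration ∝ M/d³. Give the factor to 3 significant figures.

The tide-raising term goes as M/d³ (the gradient of a 1/d² field).
Amalthea: (2.08 × 10¹⁸) / (1.81 × 10⁸)³ = 3.508 × 10⁻⁷
Io: (8.93 × 10²²) / (4.22 × 10⁸)³ = 1.188 × 10⁻³
Ratio (larger/smaller) = 3390

Io, by a factor of ≈ 3390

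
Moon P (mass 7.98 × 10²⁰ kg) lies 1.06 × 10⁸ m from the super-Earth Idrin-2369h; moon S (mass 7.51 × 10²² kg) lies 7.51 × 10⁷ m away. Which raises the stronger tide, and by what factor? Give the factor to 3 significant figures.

Moon S, by a factor of ≈ 265

Compare M/d³ for the two perturbers:
Moon P: (7.98 × 10²⁰) / (1.06 × 10⁸)³ = 6.700 × 10⁻⁴
Moon S: (7.51 × 10²²) / (7.51 × 10⁷)³ = 1.773 × 10⁻¹
Ratio (larger/smaller) = 265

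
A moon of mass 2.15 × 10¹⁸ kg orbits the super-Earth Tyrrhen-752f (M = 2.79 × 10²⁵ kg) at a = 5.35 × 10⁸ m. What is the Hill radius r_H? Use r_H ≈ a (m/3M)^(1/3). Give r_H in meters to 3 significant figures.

1.58 × 10⁶ m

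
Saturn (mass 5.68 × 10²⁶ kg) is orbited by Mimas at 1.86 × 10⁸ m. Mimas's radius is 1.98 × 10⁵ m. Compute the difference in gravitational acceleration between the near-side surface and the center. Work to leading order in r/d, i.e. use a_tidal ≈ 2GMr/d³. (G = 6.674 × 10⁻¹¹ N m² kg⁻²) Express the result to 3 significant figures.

2.33 × 10⁻³ m/s²

Δa = 2GMr/d³
   = 2 × (6.674 × 10⁻¹¹) × (5.68 × 10²⁶) × (1.98 × 10⁵) / (1.86 × 10⁸)³
   = 2.33 × 10⁻³ m/s²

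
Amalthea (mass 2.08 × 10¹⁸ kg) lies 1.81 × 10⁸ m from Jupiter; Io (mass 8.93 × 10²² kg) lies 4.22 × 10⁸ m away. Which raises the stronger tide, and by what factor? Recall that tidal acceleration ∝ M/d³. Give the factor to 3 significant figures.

Io, by a factor of ≈ 3390

Tidal stretch scales as M/d³; compute that for each body.
Amalthea: (2.08 × 10¹⁸) / (1.81 × 10⁸)³ = 3.508 × 10⁻⁷
Io: (8.93 × 10²²) / (4.22 × 10⁸)³ = 1.188 × 10⁻³
Ratio (larger/smaller) = 3390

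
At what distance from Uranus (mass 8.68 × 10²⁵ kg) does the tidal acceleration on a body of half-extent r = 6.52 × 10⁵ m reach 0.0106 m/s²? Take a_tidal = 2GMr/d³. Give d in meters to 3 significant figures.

2GMr/d³ = a_tidal  ⇒  d = (2GMr / a_tidal)^(1/3)
d = (2 × 6.674×10⁻¹¹ × (8.68 × 10²⁵) × (6.52 × 10⁵) / (0.0106))^(1/3)
  = 8.93 × 10⁷ m

8.93 × 10⁷ m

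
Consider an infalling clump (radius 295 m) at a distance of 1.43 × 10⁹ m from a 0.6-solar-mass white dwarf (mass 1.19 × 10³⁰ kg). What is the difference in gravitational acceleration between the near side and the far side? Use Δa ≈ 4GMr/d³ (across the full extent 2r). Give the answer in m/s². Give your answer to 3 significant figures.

Δa = 4GMr/d³
   = 4 × (6.674 × 10⁻¹¹) × (1.19 × 10³⁰) × (295) / (1.43 × 10⁹)³
   = 3.20 × 10⁻⁵ m/s²

3.20 × 10⁻⁵ m/s²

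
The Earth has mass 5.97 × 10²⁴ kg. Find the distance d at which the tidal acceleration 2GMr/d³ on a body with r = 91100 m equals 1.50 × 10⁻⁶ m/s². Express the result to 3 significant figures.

2GMr/d³ = a_tidal  ⇒  d = (2GMr / a_tidal)^(1/3)
d = (2 × 6.674×10⁻¹¹ × (5.97 × 10²⁴) × (91100) / (1.50 × 10⁻⁶))^(1/3)
  = 3.64 × 10⁸ m

3.64 × 10⁸ m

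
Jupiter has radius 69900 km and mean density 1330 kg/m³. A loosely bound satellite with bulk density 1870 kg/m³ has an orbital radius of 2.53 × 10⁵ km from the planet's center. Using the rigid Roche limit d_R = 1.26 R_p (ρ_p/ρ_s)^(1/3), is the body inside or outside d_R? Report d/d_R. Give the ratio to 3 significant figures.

outside; d/d_R ≈ 3.22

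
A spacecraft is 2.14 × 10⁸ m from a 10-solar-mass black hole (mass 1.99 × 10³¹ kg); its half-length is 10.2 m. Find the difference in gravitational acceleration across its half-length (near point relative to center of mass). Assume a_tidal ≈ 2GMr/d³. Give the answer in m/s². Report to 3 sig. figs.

Δa = 2GMr/d³
   = 2 × (6.674 × 10⁻¹¹) × (1.99 × 10³¹) × (10.2) / (2.14 × 10⁸)³
   = 2.76 × 10⁻³ m/s²

2.76 × 10⁻³ m/s²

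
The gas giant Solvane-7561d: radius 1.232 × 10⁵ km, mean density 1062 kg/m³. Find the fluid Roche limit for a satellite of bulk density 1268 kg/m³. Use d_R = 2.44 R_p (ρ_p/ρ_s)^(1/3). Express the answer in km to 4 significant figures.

d_R = 2.44 × 1.232 × 10⁵ km × (1062/1268)^(1/3)
    = 2.834 × 10⁵ km

2.834 × 10⁵ km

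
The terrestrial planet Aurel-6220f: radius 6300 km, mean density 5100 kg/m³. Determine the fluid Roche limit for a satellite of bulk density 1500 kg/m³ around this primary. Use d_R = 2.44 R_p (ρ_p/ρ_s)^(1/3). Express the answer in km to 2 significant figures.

23000 km

d_R = 2.44 × 6300 km × (5100/1500)^(1/3)
    = 23000 km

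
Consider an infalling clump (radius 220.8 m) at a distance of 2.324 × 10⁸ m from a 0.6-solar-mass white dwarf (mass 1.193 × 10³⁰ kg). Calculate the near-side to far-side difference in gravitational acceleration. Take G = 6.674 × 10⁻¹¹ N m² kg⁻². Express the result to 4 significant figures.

5.602 × 10⁻³ m/s²

Differencing GM/(d−r)² and GM/(d+r)² to first order in r/d gives 4GMr/d³.
a_tidal = 4GMr/d³
        = 4 × (6.674 × 10⁻¹¹) × (1.193 × 10³⁰) × (220.8) / (2.324 × 10⁸)³
        = 5.602 × 10⁻³ m/s²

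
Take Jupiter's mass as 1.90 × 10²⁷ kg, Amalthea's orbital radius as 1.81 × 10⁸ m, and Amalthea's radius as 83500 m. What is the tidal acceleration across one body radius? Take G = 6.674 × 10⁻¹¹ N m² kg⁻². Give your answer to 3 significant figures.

3.57 × 10⁻³ m/s²

Δa = 2GMr/d³
   = 2 × (6.674 × 10⁻¹¹) × (1.90 × 10²⁷) × (83500) / (1.81 × 10⁸)³
   = 3.57 × 10⁻³ m/s²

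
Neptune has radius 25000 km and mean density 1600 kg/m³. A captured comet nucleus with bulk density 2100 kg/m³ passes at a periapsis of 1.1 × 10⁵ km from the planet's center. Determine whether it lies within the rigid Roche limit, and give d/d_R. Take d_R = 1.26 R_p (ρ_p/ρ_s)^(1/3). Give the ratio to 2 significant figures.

d_R = 1.26 × (25000 km) × (1600/2100)^(1/3) = 28770 km
d/d_R = (1.1 × 10⁵) / (28770) = 3.8
Since d/d_R > 1, the body is outside the Roche limit.

outside; d/d_R ≈ 3.8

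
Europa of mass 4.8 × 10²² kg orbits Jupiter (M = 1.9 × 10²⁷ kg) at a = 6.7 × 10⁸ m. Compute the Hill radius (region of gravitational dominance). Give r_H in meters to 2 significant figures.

1.4 × 10⁷ m

r_H ≈ a (m/3M)^(1/3)
    = (6.7 × 10⁸) × (4.8 × 10²² / (3 × 1.9 × 10²⁷))^(1/3)
    = 1.4 × 10⁷ m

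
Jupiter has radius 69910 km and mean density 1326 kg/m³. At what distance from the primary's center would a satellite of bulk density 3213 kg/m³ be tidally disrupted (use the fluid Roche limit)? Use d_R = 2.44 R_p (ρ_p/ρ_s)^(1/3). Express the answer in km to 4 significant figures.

1.270 × 10⁵ km

d_R = 2.44 × 69910 km × (1326/3213)^(1/3)
    = 1.270 × 10⁵ km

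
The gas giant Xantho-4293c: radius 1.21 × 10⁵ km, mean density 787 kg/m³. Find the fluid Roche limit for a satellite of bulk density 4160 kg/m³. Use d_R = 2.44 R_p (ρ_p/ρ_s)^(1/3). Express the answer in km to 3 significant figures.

1.69 × 10⁵ km

d_R = 2.44 × 1.21 × 10⁵ km × (787/4160)^(1/3)
    = 1.69 × 10⁵ km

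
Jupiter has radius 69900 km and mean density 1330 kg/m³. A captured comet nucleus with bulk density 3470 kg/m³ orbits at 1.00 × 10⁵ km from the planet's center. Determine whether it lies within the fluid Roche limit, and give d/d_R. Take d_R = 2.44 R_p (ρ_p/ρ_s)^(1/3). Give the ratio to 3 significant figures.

inside; d/d_R ≈ 0.807

d_R = 2.44 × (69900 km) × (1330/3470)^(1/3) = 1.239 × 10⁵ km
d/d_R = (1.00 × 10⁵) / (1.239 × 10⁵) = 0.807
Since d/d_R < 1, the body is inside the Roche limit.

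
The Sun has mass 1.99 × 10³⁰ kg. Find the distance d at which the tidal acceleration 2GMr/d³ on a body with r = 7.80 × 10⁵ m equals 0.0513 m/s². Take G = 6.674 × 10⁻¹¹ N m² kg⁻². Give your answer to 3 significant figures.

1.59 × 10⁹ m

2GMr/d³ = a_tidal  ⇒  d = (2GMr / a_tidal)^(1/3)
d = (2 × 6.674×10⁻¹¹ × (1.99 × 10³⁰) × (7.80 × 10⁵) / (0.0513))^(1/3)
  = 1.59 × 10⁹ m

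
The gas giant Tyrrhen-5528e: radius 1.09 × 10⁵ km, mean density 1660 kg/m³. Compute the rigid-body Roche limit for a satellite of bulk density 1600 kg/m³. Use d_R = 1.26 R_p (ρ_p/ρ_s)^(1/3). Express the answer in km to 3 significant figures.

1.39 × 10⁵ km

d_R = 1.26 × 1.09 × 10⁵ km × (1660/1600)^(1/3)
    = 1.39 × 10⁵ km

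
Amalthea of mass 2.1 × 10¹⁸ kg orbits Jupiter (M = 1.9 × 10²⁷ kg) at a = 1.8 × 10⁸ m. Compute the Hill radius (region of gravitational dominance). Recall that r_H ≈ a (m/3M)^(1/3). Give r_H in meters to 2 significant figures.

1.3 × 10⁵ m

r_H ≈ a (m/3M)^(1/3)
    = (1.8 × 10⁸) × (2.1 × 10¹⁸ / (3 × 1.9 × 10²⁷))^(1/3)
    = 1.3 × 10⁵ m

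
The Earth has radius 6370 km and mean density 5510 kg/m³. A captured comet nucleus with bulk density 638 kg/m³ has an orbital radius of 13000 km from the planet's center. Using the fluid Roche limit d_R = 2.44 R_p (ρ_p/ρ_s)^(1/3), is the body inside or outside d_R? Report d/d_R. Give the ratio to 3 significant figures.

d_R = 2.44 × (6370 km) × (5510/638)^(1/3) = 31890 km
d/d_R = (13000) / (31890) = 0.408
Since d/d_R < 1, the body is inside the Roche limit.

inside; d/d_R ≈ 0.408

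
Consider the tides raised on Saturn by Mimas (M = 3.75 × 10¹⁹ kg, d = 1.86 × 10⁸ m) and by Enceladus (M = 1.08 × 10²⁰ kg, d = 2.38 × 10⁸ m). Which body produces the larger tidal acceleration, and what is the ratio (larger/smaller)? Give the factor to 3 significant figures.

Enceladus, by a factor of ≈ 1.37

Tidal stretch scales as M/d³; compute that for each body.
Mimas: (3.75 × 10¹⁹) / (1.86 × 10⁸)³ = 5.828 × 10⁻⁶
Enceladus: (1.08 × 10²⁰) / (2.38 × 10⁸)³ = 8.011 × 10⁻⁶
Ratio (larger/smaller) = 1.37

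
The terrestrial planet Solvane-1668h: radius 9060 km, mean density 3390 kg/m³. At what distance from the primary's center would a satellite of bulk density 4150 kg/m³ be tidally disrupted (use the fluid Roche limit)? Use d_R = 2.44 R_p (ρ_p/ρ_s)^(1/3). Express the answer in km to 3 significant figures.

20700 km

d_R = 2.44 × 9060 km × (3390/4150)^(1/3)
    = 20700 km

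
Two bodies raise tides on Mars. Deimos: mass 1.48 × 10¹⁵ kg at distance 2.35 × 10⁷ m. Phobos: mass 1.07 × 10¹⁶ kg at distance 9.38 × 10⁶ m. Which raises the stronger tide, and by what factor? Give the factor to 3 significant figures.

Phobos, by a factor of ≈ 114

The tide-raising term goes as M/d³ (the gradient of a 1/d² field).
Deimos: (1.48 × 10¹⁵) / (2.35 × 10⁷)³ = 1.140 × 10⁻⁷
Phobos: (1.07 × 10¹⁶) / (9.38 × 10⁶)³ = 1.297 × 10⁻⁵
Ratio (larger/smaller) = 114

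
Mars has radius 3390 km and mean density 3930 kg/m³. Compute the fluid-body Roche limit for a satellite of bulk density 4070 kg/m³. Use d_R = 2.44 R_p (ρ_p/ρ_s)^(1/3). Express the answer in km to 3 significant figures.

8180 km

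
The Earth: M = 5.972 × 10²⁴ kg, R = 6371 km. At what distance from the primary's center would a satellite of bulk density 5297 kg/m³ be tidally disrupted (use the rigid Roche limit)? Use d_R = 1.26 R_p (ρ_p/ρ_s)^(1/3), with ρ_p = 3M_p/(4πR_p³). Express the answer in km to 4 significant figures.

ρ_p = 3M_p/(4πR_p³) = 3 × (5.972 × 10²⁴) / (4π × (6.371 × 10⁶ m)³) = 5513 kg/m³
d_R = 1.26 × 6371 km × (5513/5297)^(1/3)
    = 8135 km

8135 km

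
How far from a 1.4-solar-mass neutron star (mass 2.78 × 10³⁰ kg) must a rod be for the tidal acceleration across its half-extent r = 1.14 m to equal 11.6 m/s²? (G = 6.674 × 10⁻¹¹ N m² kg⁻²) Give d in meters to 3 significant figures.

2GMr/d³ = a_tidal  ⇒  d = (2GMr / a_tidal)^(1/3)
d = (2 × 6.674×10⁻¹¹ × (2.78 × 10³⁰) × (1.14) / (11.6))^(1/3)
  = 3.32 × 10⁶ m

3.32 × 10⁶ m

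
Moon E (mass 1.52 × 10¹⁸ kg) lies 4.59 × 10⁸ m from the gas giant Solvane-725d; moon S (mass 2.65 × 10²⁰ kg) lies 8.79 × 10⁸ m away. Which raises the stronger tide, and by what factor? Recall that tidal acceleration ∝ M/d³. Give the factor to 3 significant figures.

Tidal stretch scales as M/d³; compute that for each body.
Moon E: (1.52 × 10¹⁸) / (4.59 × 10⁸)³ = 1.572 × 10⁻⁸
Moon S: (2.65 × 10²⁰) / (8.79 × 10⁸)³ = 3.902 × 10⁻⁷
Ratio (larger/smaller) = 24.8

Moon S, by a factor of ≈ 24.8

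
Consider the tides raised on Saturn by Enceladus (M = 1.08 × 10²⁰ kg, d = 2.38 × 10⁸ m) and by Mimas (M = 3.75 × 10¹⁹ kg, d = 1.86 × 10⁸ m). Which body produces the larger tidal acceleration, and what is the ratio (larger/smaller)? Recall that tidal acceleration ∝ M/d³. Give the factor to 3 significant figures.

Enceladus, by a factor of ≈ 1.37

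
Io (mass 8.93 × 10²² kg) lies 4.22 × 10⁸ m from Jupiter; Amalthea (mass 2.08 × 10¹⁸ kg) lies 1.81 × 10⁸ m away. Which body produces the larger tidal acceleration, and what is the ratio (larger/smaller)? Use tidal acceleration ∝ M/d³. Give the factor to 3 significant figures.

Io, by a factor of ≈ 3390

The tide-raising term goes as M/d³ (the gradient of a 1/d² field).
Io: (8.93 × 10²²) / (4.22 × 10⁸)³ = 1.188 × 10⁻³
Amalthea: (2.08 × 10¹⁸) / (1.81 × 10⁸)³ = 3.508 × 10⁻⁷
Ratio (larger/smaller) = 3390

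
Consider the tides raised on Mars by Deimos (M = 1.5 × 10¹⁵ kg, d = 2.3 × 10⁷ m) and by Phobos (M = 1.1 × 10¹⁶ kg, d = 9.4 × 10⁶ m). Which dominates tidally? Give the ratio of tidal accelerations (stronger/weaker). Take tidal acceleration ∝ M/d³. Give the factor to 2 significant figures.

Phobos, by a factor of ≈ 110

Tidal stretch scales as M/d³; compute that for each body.
Deimos: (1.5 × 10¹⁵) / (2.3 × 10⁷)³ = 1.233 × 10⁻⁷
Phobos: (1.1 × 10¹⁶) / (9.4 × 10⁶)³ = 1.324 × 10⁻⁵
Ratio (larger/smaller) = 110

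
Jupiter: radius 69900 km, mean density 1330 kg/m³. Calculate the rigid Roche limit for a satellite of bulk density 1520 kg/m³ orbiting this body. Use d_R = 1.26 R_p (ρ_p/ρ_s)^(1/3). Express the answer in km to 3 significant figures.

84200 km

d_R = 1.26 × 69900 km × (1330/1520)^(1/3)
    = 84200 km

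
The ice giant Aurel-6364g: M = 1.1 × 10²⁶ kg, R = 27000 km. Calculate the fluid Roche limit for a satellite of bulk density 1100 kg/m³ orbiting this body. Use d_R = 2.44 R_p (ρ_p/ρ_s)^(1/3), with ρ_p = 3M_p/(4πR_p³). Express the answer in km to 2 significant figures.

70000 km

ρ_p = 3M_p/(4πR_p³) = 3 × (1.1 × 10²⁶) / (4π × (2.7 × 10⁷ m)³) = 1300 kg/m³
d_R = 2.44 × 27000 km × (1300/1100)^(1/3)
    = 70000 km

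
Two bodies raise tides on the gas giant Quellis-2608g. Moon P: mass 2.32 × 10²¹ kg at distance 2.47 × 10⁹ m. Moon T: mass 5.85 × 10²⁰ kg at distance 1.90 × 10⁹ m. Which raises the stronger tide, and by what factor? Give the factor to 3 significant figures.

Moon P, by a factor of ≈ 1.81

The tide-raising term goes as M/d³ (the gradient of a 1/d² field).
Moon P: (2.32 × 10²¹) / (2.47 × 10⁹)³ = 1.540 × 10⁻⁷
Moon T: (5.85 × 10²⁰) / (1.90 × 10⁹)³ = 8.529 × 10⁻⁸
Ratio (larger/smaller) = 1.81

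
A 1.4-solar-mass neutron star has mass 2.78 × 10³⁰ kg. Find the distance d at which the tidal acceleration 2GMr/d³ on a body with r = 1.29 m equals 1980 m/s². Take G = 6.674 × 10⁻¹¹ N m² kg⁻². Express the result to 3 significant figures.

2GMr/d³ = a_tidal  ⇒  d = (2GMr / a_tidal)^(1/3)
d = (2 × 6.674×10⁻¹¹ × (2.78 × 10³⁰) × (1.29) / (1980))^(1/3)
  = 6.23 × 10⁵ m

6.23 × 10⁵ m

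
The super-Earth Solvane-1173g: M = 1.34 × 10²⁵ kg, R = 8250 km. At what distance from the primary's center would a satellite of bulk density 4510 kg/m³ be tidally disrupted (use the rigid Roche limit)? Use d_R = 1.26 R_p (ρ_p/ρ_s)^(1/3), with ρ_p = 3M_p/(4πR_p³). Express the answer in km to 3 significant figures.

11200 km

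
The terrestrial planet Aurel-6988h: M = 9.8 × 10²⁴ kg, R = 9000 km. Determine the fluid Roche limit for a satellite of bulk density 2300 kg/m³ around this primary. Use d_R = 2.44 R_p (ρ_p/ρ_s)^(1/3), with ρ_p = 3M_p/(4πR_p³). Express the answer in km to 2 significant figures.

ρ_p = 3M_p/(4πR_p³) = 3 × (9.8 × 10²⁴) / (4π × (9.0 × 10⁶ m)³) = 3200 kg/m³
d_R = 2.44 × 9000 km × (3200/2300)^(1/3)
    = 25000 km

25000 km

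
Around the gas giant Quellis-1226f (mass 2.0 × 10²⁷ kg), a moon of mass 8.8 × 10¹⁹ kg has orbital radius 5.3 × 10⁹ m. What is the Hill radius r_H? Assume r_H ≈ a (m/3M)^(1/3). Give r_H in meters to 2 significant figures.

r_H ≈ a (m/3M)^(1/3)
    = (5.3 × 10⁹) × (8.8 × 10¹⁹ / (3 × 2.0 × 10²⁷))^(1/3)
    = 1.3 × 10⁷ m

1.3 × 10⁷ m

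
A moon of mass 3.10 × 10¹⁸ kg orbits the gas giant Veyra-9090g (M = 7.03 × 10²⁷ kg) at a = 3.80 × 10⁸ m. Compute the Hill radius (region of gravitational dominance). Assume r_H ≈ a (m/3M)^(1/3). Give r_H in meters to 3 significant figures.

r_H ≈ a (m/3M)^(1/3)
    = (3.80 × 10⁸) × (3.10 × 10¹⁸ / (3 × 7.03 × 10²⁷))^(1/3)
    = 2.01 × 10⁵ m

2.01 × 10⁵ m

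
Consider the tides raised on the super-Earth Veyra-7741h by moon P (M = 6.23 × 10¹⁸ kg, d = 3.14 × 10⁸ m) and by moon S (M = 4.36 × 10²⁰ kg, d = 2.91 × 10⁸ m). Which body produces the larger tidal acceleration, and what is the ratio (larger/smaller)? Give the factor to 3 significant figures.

Tidal acceleration ∝ M/d³, so compare M/d³ for each.
Moon P: (6.23 × 10¹⁸) / (3.14 × 10⁸)³ = 2.012 × 10⁻⁷
Moon S: (4.36 × 10²⁰) / (2.91 × 10⁸)³ = 1.769 × 10⁻⁵
Ratio (larger/smaller) = 87.9

Moon S, by a factor of ≈ 87.9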